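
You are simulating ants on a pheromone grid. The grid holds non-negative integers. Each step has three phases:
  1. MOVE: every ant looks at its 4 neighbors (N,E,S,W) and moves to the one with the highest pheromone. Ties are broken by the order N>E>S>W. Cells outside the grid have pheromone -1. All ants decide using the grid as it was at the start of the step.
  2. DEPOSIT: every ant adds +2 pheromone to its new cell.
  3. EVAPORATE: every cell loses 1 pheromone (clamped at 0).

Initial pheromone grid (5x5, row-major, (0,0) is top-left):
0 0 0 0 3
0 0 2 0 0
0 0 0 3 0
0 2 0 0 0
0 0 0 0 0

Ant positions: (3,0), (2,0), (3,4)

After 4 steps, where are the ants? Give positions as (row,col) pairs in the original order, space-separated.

Step 1: ant0:(3,0)->E->(3,1) | ant1:(2,0)->N->(1,0) | ant2:(3,4)->N->(2,4)
  grid max=3 at (3,1)
Step 2: ant0:(3,1)->N->(2,1) | ant1:(1,0)->N->(0,0) | ant2:(2,4)->W->(2,3)
  grid max=3 at (2,3)
Step 3: ant0:(2,1)->S->(3,1) | ant1:(0,0)->E->(0,1) | ant2:(2,3)->N->(1,3)
  grid max=3 at (3,1)
Step 4: ant0:(3,1)->N->(2,1) | ant1:(0,1)->E->(0,2) | ant2:(1,3)->S->(2,3)
  grid max=3 at (2,3)

(2,1) (0,2) (2,3)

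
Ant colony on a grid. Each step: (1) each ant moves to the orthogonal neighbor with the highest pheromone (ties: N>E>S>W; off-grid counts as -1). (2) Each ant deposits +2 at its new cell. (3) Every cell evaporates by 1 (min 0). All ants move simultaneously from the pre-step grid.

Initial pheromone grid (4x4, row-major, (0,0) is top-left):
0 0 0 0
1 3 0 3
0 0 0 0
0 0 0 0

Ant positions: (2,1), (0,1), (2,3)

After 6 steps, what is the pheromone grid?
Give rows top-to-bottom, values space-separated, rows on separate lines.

After step 1: ants at (1,1),(1,1),(1,3)
  0 0 0 0
  0 6 0 4
  0 0 0 0
  0 0 0 0
After step 2: ants at (0,1),(0,1),(0,3)
  0 3 0 1
  0 5 0 3
  0 0 0 0
  0 0 0 0
After step 3: ants at (1,1),(1,1),(1,3)
  0 2 0 0
  0 8 0 4
  0 0 0 0
  0 0 0 0
After step 4: ants at (0,1),(0,1),(0,3)
  0 5 0 1
  0 7 0 3
  0 0 0 0
  0 0 0 0
After step 5: ants at (1,1),(1,1),(1,3)
  0 4 0 0
  0 10 0 4
  0 0 0 0
  0 0 0 0
After step 6: ants at (0,1),(0,1),(0,3)
  0 7 0 1
  0 9 0 3
  0 0 0 0
  0 0 0 0

0 7 0 1
0 9 0 3
0 0 0 0
0 0 0 0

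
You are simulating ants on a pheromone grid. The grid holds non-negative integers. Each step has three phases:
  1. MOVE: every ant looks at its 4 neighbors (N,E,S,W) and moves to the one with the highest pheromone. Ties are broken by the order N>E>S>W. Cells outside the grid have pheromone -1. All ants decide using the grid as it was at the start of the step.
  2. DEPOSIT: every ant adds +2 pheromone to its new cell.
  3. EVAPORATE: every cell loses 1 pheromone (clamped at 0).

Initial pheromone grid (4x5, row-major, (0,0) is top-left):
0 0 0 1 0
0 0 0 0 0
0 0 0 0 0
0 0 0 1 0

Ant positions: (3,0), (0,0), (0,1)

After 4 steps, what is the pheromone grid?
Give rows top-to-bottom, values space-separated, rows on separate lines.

After step 1: ants at (2,0),(0,1),(0,2)
  0 1 1 0 0
  0 0 0 0 0
  1 0 0 0 0
  0 0 0 0 0
After step 2: ants at (1,0),(0,2),(0,1)
  0 2 2 0 0
  1 0 0 0 0
  0 0 0 0 0
  0 0 0 0 0
After step 3: ants at (0,0),(0,1),(0,2)
  1 3 3 0 0
  0 0 0 0 0
  0 0 0 0 0
  0 0 0 0 0
After step 4: ants at (0,1),(0,2),(0,1)
  0 6 4 0 0
  0 0 0 0 0
  0 0 0 0 0
  0 0 0 0 0

0 6 4 0 0
0 0 0 0 0
0 0 0 0 0
0 0 0 0 0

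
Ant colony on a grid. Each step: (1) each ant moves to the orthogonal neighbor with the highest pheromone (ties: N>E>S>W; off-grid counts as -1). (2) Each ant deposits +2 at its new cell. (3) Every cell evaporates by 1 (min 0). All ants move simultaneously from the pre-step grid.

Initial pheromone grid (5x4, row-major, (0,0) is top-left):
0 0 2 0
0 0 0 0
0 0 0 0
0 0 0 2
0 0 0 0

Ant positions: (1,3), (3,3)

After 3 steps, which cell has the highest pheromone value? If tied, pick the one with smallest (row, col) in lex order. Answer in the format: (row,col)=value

Step 1: ant0:(1,3)->N->(0,3) | ant1:(3,3)->N->(2,3)
  grid max=1 at (0,2)
Step 2: ant0:(0,3)->W->(0,2) | ant1:(2,3)->S->(3,3)
  grid max=2 at (0,2)
Step 3: ant0:(0,2)->E->(0,3) | ant1:(3,3)->N->(2,3)
  grid max=1 at (0,2)
Final grid:
  0 0 1 1
  0 0 0 0
  0 0 0 1
  0 0 0 1
  0 0 0 0
Max pheromone 1 at (0,2)

Answer: (0,2)=1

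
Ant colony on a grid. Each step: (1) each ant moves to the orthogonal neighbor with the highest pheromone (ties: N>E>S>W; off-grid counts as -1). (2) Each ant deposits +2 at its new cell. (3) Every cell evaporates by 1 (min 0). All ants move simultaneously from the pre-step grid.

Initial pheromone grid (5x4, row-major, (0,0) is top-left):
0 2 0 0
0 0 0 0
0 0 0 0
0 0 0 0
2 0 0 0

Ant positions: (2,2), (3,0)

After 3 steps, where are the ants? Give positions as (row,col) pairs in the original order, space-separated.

Step 1: ant0:(2,2)->N->(1,2) | ant1:(3,0)->S->(4,0)
  grid max=3 at (4,0)
Step 2: ant0:(1,2)->N->(0,2) | ant1:(4,0)->N->(3,0)
  grid max=2 at (4,0)
Step 3: ant0:(0,2)->E->(0,3) | ant1:(3,0)->S->(4,0)
  grid max=3 at (4,0)

(0,3) (4,0)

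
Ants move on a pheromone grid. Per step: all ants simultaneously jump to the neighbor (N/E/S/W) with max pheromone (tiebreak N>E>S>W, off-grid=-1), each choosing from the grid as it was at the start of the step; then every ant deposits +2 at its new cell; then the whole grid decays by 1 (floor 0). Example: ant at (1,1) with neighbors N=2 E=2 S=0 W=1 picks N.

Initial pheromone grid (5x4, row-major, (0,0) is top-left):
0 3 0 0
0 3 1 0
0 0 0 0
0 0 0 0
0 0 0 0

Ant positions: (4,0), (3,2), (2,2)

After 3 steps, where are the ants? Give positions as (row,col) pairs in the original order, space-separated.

Step 1: ant0:(4,0)->N->(3,0) | ant1:(3,2)->N->(2,2) | ant2:(2,2)->N->(1,2)
  grid max=2 at (0,1)
Step 2: ant0:(3,0)->N->(2,0) | ant1:(2,2)->N->(1,2) | ant2:(1,2)->W->(1,1)
  grid max=3 at (1,1)
Step 3: ant0:(2,0)->N->(1,0) | ant1:(1,2)->W->(1,1) | ant2:(1,1)->E->(1,2)
  grid max=4 at (1,1)

(1,0) (1,1) (1,2)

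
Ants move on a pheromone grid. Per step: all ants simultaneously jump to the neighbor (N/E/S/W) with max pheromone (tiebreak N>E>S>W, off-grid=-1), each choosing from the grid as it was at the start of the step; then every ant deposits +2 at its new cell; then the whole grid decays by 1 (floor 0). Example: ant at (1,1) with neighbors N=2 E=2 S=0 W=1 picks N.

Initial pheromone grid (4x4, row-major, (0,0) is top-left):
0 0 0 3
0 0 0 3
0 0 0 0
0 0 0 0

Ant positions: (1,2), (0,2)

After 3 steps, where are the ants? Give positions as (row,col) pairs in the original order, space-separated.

Step 1: ant0:(1,2)->E->(1,3) | ant1:(0,2)->E->(0,3)
  grid max=4 at (0,3)
Step 2: ant0:(1,3)->N->(0,3) | ant1:(0,3)->S->(1,3)
  grid max=5 at (0,3)
Step 3: ant0:(0,3)->S->(1,3) | ant1:(1,3)->N->(0,3)
  grid max=6 at (0,3)

(1,3) (0,3)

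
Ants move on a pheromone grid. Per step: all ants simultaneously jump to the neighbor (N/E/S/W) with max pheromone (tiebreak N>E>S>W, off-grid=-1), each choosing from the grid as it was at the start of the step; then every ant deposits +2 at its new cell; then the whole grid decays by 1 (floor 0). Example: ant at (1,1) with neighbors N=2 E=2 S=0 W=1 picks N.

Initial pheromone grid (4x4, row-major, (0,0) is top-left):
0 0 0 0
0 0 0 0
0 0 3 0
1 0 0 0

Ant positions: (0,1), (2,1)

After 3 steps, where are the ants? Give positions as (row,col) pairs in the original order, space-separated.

Step 1: ant0:(0,1)->E->(0,2) | ant1:(2,1)->E->(2,2)
  grid max=4 at (2,2)
Step 2: ant0:(0,2)->E->(0,3) | ant1:(2,2)->N->(1,2)
  grid max=3 at (2,2)
Step 3: ant0:(0,3)->S->(1,3) | ant1:(1,2)->S->(2,2)
  grid max=4 at (2,2)

(1,3) (2,2)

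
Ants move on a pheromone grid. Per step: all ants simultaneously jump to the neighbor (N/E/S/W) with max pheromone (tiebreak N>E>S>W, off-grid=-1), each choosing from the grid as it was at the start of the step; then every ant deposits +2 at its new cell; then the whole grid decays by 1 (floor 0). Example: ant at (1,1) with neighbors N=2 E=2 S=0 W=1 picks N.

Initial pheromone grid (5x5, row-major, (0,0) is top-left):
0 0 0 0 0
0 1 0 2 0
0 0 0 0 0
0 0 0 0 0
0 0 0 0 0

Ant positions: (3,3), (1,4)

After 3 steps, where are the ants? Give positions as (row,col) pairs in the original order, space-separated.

Step 1: ant0:(3,3)->N->(2,3) | ant1:(1,4)->W->(1,3)
  grid max=3 at (1,3)
Step 2: ant0:(2,3)->N->(1,3) | ant1:(1,3)->S->(2,3)
  grid max=4 at (1,3)
Step 3: ant0:(1,3)->S->(2,3) | ant1:(2,3)->N->(1,3)
  grid max=5 at (1,3)

(2,3) (1,3)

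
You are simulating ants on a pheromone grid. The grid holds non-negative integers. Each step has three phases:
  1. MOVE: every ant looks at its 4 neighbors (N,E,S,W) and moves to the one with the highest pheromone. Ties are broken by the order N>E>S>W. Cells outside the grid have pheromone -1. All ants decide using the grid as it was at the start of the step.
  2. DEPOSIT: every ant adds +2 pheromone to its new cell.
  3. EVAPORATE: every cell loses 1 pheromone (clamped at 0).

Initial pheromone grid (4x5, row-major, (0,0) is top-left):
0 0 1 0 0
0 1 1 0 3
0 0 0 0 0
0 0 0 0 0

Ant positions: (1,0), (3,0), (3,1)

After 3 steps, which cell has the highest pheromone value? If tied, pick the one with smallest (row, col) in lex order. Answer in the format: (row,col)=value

Answer: (1,1)=6

Derivation:
Step 1: ant0:(1,0)->E->(1,1) | ant1:(3,0)->N->(2,0) | ant2:(3,1)->N->(2,1)
  grid max=2 at (1,1)
Step 2: ant0:(1,1)->S->(2,1) | ant1:(2,0)->E->(2,1) | ant2:(2,1)->N->(1,1)
  grid max=4 at (2,1)
Step 3: ant0:(2,1)->N->(1,1) | ant1:(2,1)->N->(1,1) | ant2:(1,1)->S->(2,1)
  grid max=6 at (1,1)
Final grid:
  0 0 0 0 0
  0 6 0 0 0
  0 5 0 0 0
  0 0 0 0 0
Max pheromone 6 at (1,1)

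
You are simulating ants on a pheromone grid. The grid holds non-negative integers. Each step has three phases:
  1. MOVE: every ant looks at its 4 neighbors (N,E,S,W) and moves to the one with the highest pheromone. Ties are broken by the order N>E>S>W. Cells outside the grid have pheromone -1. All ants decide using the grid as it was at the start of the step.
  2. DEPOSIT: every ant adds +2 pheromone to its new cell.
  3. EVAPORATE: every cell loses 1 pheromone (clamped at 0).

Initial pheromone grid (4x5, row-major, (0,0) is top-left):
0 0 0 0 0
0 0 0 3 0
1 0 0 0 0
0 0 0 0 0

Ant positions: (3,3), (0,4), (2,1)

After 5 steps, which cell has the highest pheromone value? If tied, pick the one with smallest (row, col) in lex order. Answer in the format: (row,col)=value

Step 1: ant0:(3,3)->N->(2,3) | ant1:(0,4)->S->(1,4) | ant2:(2,1)->W->(2,0)
  grid max=2 at (1,3)
Step 2: ant0:(2,3)->N->(1,3) | ant1:(1,4)->W->(1,3) | ant2:(2,0)->N->(1,0)
  grid max=5 at (1,3)
Step 3: ant0:(1,3)->N->(0,3) | ant1:(1,3)->N->(0,3) | ant2:(1,0)->S->(2,0)
  grid max=4 at (1,3)
Step 4: ant0:(0,3)->S->(1,3) | ant1:(0,3)->S->(1,3) | ant2:(2,0)->N->(1,0)
  grid max=7 at (1,3)
Step 5: ant0:(1,3)->N->(0,3) | ant1:(1,3)->N->(0,3) | ant2:(1,0)->S->(2,0)
  grid max=6 at (1,3)
Final grid:
  0 0 0 5 0
  0 0 0 6 0
  2 0 0 0 0
  0 0 0 0 0
Max pheromone 6 at (1,3)

Answer: (1,3)=6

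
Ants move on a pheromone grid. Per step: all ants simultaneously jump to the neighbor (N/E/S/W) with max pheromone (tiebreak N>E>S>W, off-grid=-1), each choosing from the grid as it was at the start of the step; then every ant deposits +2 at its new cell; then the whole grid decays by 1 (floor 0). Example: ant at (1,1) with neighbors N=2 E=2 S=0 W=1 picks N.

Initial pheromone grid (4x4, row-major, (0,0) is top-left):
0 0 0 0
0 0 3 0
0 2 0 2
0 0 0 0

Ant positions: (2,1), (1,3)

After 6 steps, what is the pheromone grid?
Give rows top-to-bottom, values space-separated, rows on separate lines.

After step 1: ants at (1,1),(1,2)
  0 0 0 0
  0 1 4 0
  0 1 0 1
  0 0 0 0
After step 2: ants at (1,2),(1,1)
  0 0 0 0
  0 2 5 0
  0 0 0 0
  0 0 0 0
After step 3: ants at (1,1),(1,2)
  0 0 0 0
  0 3 6 0
  0 0 0 0
  0 0 0 0
After step 4: ants at (1,2),(1,1)
  0 0 0 0
  0 4 7 0
  0 0 0 0
  0 0 0 0
After step 5: ants at (1,1),(1,2)
  0 0 0 0
  0 5 8 0
  0 0 0 0
  0 0 0 0
After step 6: ants at (1,2),(1,1)
  0 0 0 0
  0 6 9 0
  0 0 0 0
  0 0 0 0

0 0 0 0
0 6 9 0
0 0 0 0
0 0 0 0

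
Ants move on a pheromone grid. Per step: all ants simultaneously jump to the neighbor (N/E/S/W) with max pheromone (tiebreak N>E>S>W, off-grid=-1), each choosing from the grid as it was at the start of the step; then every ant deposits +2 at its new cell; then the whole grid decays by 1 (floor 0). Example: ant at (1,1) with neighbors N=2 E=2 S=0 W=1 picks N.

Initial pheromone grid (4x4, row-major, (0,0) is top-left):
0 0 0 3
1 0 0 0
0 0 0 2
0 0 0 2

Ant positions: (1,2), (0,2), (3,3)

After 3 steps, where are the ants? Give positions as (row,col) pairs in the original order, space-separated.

Step 1: ant0:(1,2)->N->(0,2) | ant1:(0,2)->E->(0,3) | ant2:(3,3)->N->(2,3)
  grid max=4 at (0,3)
Step 2: ant0:(0,2)->E->(0,3) | ant1:(0,3)->W->(0,2) | ant2:(2,3)->S->(3,3)
  grid max=5 at (0,3)
Step 3: ant0:(0,3)->W->(0,2) | ant1:(0,2)->E->(0,3) | ant2:(3,3)->N->(2,3)
  grid max=6 at (0,3)

(0,2) (0,3) (2,3)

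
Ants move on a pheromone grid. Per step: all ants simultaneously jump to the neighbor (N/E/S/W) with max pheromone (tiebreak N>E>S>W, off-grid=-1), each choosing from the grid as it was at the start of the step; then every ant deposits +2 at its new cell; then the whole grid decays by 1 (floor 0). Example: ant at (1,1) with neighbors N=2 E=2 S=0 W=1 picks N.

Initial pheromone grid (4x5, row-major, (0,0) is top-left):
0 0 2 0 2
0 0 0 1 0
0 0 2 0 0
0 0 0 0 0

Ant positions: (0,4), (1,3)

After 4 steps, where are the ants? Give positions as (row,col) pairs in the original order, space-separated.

Step 1: ant0:(0,4)->S->(1,4) | ant1:(1,3)->N->(0,3)
  grid max=1 at (0,2)
Step 2: ant0:(1,4)->N->(0,4) | ant1:(0,3)->E->(0,4)
  grid max=4 at (0,4)
Step 3: ant0:(0,4)->S->(1,4) | ant1:(0,4)->S->(1,4)
  grid max=3 at (0,4)
Step 4: ant0:(1,4)->N->(0,4) | ant1:(1,4)->N->(0,4)
  grid max=6 at (0,4)

(0,4) (0,4)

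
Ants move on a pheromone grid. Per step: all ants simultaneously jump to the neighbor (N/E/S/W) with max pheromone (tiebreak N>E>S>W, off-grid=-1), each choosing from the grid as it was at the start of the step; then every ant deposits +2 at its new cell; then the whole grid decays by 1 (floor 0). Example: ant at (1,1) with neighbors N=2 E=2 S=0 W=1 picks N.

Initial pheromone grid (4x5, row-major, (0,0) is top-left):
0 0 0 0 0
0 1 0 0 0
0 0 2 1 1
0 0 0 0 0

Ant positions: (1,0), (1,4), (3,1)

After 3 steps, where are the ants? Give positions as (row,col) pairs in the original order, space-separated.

Step 1: ant0:(1,0)->E->(1,1) | ant1:(1,4)->S->(2,4) | ant2:(3,1)->N->(2,1)
  grid max=2 at (1,1)
Step 2: ant0:(1,1)->S->(2,1) | ant1:(2,4)->N->(1,4) | ant2:(2,1)->N->(1,1)
  grid max=3 at (1,1)
Step 3: ant0:(2,1)->N->(1,1) | ant1:(1,4)->S->(2,4) | ant2:(1,1)->S->(2,1)
  grid max=4 at (1,1)

(1,1) (2,4) (2,1)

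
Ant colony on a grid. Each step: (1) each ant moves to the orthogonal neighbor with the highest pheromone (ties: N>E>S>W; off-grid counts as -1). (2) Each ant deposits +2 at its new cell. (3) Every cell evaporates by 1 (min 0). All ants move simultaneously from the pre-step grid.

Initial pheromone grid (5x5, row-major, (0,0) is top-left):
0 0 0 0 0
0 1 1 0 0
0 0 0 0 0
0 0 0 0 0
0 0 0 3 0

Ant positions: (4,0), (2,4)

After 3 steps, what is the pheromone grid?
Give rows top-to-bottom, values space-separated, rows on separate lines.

After step 1: ants at (3,0),(1,4)
  0 0 0 0 0
  0 0 0 0 1
  0 0 0 0 0
  1 0 0 0 0
  0 0 0 2 0
After step 2: ants at (2,0),(0,4)
  0 0 0 0 1
  0 0 0 0 0
  1 0 0 0 0
  0 0 0 0 0
  0 0 0 1 0
After step 3: ants at (1,0),(1,4)
  0 0 0 0 0
  1 0 0 0 1
  0 0 0 0 0
  0 0 0 0 0
  0 0 0 0 0

0 0 0 0 0
1 0 0 0 1
0 0 0 0 0
0 0 0 0 0
0 0 0 0 0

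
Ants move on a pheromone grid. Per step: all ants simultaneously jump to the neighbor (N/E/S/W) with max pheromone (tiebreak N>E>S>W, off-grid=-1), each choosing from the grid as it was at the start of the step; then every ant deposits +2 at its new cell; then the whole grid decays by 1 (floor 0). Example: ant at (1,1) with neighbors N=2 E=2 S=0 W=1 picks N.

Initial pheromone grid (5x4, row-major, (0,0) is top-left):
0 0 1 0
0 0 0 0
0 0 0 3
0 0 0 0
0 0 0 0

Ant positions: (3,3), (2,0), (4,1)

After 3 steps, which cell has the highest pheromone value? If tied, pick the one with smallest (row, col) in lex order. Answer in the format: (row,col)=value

Step 1: ant0:(3,3)->N->(2,3) | ant1:(2,0)->N->(1,0) | ant2:(4,1)->N->(3,1)
  grid max=4 at (2,3)
Step 2: ant0:(2,3)->N->(1,3) | ant1:(1,0)->N->(0,0) | ant2:(3,1)->N->(2,1)
  grid max=3 at (2,3)
Step 3: ant0:(1,3)->S->(2,3) | ant1:(0,0)->E->(0,1) | ant2:(2,1)->N->(1,1)
  grid max=4 at (2,3)
Final grid:
  0 1 0 0
  0 1 0 0
  0 0 0 4
  0 0 0 0
  0 0 0 0
Max pheromone 4 at (2,3)

Answer: (2,3)=4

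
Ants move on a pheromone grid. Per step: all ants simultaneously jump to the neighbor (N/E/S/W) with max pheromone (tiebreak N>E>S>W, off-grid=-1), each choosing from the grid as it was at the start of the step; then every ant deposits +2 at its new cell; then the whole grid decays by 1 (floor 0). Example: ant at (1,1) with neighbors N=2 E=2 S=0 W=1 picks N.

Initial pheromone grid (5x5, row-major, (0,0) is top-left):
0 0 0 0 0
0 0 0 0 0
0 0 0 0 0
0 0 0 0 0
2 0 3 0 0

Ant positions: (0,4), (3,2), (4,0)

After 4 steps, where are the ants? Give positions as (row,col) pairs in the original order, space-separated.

Step 1: ant0:(0,4)->S->(1,4) | ant1:(3,2)->S->(4,2) | ant2:(4,0)->N->(3,0)
  grid max=4 at (4,2)
Step 2: ant0:(1,4)->N->(0,4) | ant1:(4,2)->N->(3,2) | ant2:(3,0)->S->(4,0)
  grid max=3 at (4,2)
Step 3: ant0:(0,4)->S->(1,4) | ant1:(3,2)->S->(4,2) | ant2:(4,0)->N->(3,0)
  grid max=4 at (4,2)
Step 4: ant0:(1,4)->N->(0,4) | ant1:(4,2)->N->(3,2) | ant2:(3,0)->S->(4,0)
  grid max=3 at (4,2)

(0,4) (3,2) (4,0)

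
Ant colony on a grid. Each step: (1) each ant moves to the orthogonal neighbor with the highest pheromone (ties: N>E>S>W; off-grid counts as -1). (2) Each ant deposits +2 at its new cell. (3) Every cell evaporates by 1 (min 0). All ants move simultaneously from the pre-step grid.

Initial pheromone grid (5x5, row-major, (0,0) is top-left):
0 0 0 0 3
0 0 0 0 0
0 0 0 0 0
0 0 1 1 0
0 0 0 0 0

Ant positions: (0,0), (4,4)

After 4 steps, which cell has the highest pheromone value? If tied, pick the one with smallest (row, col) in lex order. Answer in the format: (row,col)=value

Answer: (0,4)=3

Derivation:
Step 1: ant0:(0,0)->E->(0,1) | ant1:(4,4)->N->(3,4)
  grid max=2 at (0,4)
Step 2: ant0:(0,1)->E->(0,2) | ant1:(3,4)->N->(2,4)
  grid max=1 at (0,2)
Step 3: ant0:(0,2)->E->(0,3) | ant1:(2,4)->N->(1,4)
  grid max=1 at (0,3)
Step 4: ant0:(0,3)->E->(0,4) | ant1:(1,4)->N->(0,4)
  grid max=3 at (0,4)
Final grid:
  0 0 0 0 3
  0 0 0 0 0
  0 0 0 0 0
  0 0 0 0 0
  0 0 0 0 0
Max pheromone 3 at (0,4)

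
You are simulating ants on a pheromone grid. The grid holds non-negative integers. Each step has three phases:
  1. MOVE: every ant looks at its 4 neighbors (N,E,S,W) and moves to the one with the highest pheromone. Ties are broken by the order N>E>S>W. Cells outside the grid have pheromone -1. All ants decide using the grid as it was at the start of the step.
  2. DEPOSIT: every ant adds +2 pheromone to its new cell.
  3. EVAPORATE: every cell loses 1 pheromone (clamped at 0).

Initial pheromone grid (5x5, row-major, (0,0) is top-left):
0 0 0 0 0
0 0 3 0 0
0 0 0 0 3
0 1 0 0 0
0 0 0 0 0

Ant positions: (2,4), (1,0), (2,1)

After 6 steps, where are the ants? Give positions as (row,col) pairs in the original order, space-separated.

Step 1: ant0:(2,4)->N->(1,4) | ant1:(1,0)->N->(0,0) | ant2:(2,1)->S->(3,1)
  grid max=2 at (1,2)
Step 2: ant0:(1,4)->S->(2,4) | ant1:(0,0)->E->(0,1) | ant2:(3,1)->N->(2,1)
  grid max=3 at (2,4)
Step 3: ant0:(2,4)->N->(1,4) | ant1:(0,1)->E->(0,2) | ant2:(2,1)->S->(3,1)
  grid max=2 at (2,4)
Step 4: ant0:(1,4)->S->(2,4) | ant1:(0,2)->E->(0,3) | ant2:(3,1)->N->(2,1)
  grid max=3 at (2,4)
Step 5: ant0:(2,4)->N->(1,4) | ant1:(0,3)->E->(0,4) | ant2:(2,1)->S->(3,1)
  grid max=2 at (2,4)
Step 6: ant0:(1,4)->S->(2,4) | ant1:(0,4)->S->(1,4) | ant2:(3,1)->N->(2,1)
  grid max=3 at (2,4)

(2,4) (1,4) (2,1)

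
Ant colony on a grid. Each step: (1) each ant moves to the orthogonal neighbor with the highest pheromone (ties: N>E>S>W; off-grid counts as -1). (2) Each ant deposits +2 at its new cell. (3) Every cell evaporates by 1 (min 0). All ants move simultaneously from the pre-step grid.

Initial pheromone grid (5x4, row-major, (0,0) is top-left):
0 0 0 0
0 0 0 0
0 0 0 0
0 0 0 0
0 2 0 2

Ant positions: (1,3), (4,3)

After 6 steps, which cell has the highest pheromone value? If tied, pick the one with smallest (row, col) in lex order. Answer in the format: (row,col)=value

Answer: (4,3)=2

Derivation:
Step 1: ant0:(1,3)->N->(0,3) | ant1:(4,3)->N->(3,3)
  grid max=1 at (0,3)
Step 2: ant0:(0,3)->S->(1,3) | ant1:(3,3)->S->(4,3)
  grid max=2 at (4,3)
Step 3: ant0:(1,3)->N->(0,3) | ant1:(4,3)->N->(3,3)
  grid max=1 at (0,3)
Step 4: ant0:(0,3)->S->(1,3) | ant1:(3,3)->S->(4,3)
  grid max=2 at (4,3)
Step 5: ant0:(1,3)->N->(0,3) | ant1:(4,3)->N->(3,3)
  grid max=1 at (0,3)
Step 6: ant0:(0,3)->S->(1,3) | ant1:(3,3)->S->(4,3)
  grid max=2 at (4,3)
Final grid:
  0 0 0 0
  0 0 0 1
  0 0 0 0
  0 0 0 0
  0 0 0 2
Max pheromone 2 at (4,3)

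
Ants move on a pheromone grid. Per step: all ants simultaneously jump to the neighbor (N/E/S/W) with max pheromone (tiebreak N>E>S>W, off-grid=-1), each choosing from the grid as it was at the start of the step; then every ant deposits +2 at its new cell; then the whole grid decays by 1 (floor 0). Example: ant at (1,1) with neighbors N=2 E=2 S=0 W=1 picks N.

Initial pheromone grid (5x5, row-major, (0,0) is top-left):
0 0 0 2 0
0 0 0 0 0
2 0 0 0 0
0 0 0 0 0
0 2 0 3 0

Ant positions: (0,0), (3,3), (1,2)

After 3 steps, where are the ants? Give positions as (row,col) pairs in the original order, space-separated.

Step 1: ant0:(0,0)->E->(0,1) | ant1:(3,3)->S->(4,3) | ant2:(1,2)->N->(0,2)
  grid max=4 at (4,3)
Step 2: ant0:(0,1)->E->(0,2) | ant1:(4,3)->N->(3,3) | ant2:(0,2)->E->(0,3)
  grid max=3 at (4,3)
Step 3: ant0:(0,2)->E->(0,3) | ant1:(3,3)->S->(4,3) | ant2:(0,3)->W->(0,2)
  grid max=4 at (4,3)

(0,3) (4,3) (0,2)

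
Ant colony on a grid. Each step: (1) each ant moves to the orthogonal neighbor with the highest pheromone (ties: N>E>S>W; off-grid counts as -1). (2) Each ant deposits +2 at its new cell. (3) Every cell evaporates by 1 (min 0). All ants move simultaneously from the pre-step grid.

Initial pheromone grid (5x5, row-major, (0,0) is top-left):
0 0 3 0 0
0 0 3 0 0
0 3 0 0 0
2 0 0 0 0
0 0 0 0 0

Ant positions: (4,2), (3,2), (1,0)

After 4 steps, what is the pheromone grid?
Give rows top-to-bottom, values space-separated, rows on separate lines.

After step 1: ants at (3,2),(2,2),(0,0)
  1 0 2 0 0
  0 0 2 0 0
  0 2 1 0 0
  1 0 1 0 0
  0 0 0 0 0
After step 2: ants at (2,2),(1,2),(0,1)
  0 1 1 0 0
  0 0 3 0 0
  0 1 2 0 0
  0 0 0 0 0
  0 0 0 0 0
After step 3: ants at (1,2),(2,2),(0,2)
  0 0 2 0 0
  0 0 4 0 0
  0 0 3 0 0
  0 0 0 0 0
  0 0 0 0 0
After step 4: ants at (2,2),(1,2),(1,2)
  0 0 1 0 0
  0 0 7 0 0
  0 0 4 0 0
  0 0 0 0 0
  0 0 0 0 0

0 0 1 0 0
0 0 7 0 0
0 0 4 0 0
0 0 0 0 0
0 0 0 0 0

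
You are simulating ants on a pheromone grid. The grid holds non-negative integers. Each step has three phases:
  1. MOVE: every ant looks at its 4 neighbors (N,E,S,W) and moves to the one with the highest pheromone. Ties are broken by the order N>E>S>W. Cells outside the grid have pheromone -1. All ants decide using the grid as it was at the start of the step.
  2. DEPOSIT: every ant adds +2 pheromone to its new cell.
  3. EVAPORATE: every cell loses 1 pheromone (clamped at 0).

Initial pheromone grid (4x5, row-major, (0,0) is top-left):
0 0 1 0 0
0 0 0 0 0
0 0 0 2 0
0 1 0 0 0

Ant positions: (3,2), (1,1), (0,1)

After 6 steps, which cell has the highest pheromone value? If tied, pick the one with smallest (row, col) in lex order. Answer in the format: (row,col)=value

Step 1: ant0:(3,2)->W->(3,1) | ant1:(1,1)->N->(0,1) | ant2:(0,1)->E->(0,2)
  grid max=2 at (0,2)
Step 2: ant0:(3,1)->N->(2,1) | ant1:(0,1)->E->(0,2) | ant2:(0,2)->W->(0,1)
  grid max=3 at (0,2)
Step 3: ant0:(2,1)->S->(3,1) | ant1:(0,2)->W->(0,1) | ant2:(0,1)->E->(0,2)
  grid max=4 at (0,2)
Step 4: ant0:(3,1)->N->(2,1) | ant1:(0,1)->E->(0,2) | ant2:(0,2)->W->(0,1)
  grid max=5 at (0,2)
Step 5: ant0:(2,1)->S->(3,1) | ant1:(0,2)->W->(0,1) | ant2:(0,1)->E->(0,2)
  grid max=6 at (0,2)
Step 6: ant0:(3,1)->N->(2,1) | ant1:(0,1)->E->(0,2) | ant2:(0,2)->W->(0,1)
  grid max=7 at (0,2)
Final grid:
  0 6 7 0 0
  0 0 0 0 0
  0 1 0 0 0
  0 1 0 0 0
Max pheromone 7 at (0,2)

Answer: (0,2)=7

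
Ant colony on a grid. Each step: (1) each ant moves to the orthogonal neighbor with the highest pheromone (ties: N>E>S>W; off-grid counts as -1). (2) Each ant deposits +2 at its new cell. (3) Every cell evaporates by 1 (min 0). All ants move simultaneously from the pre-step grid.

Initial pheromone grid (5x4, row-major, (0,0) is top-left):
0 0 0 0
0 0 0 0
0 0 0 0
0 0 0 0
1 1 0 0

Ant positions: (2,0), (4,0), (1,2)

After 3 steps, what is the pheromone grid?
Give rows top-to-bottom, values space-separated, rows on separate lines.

After step 1: ants at (1,0),(4,1),(0,2)
  0 0 1 0
  1 0 0 0
  0 0 0 0
  0 0 0 0
  0 2 0 0
After step 2: ants at (0,0),(3,1),(0,3)
  1 0 0 1
  0 0 0 0
  0 0 0 0
  0 1 0 0
  0 1 0 0
After step 3: ants at (0,1),(4,1),(1,3)
  0 1 0 0
  0 0 0 1
  0 0 0 0
  0 0 0 0
  0 2 0 0

0 1 0 0
0 0 0 1
0 0 0 0
0 0 0 0
0 2 0 0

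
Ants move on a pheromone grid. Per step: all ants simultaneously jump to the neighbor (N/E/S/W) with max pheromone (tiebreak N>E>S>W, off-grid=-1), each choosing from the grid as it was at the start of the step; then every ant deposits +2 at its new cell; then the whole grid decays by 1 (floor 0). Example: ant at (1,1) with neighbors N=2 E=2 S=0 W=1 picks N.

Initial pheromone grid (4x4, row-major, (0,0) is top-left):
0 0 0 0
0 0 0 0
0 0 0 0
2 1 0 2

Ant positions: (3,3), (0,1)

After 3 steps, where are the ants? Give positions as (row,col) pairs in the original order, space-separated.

Step 1: ant0:(3,3)->N->(2,3) | ant1:(0,1)->E->(0,2)
  grid max=1 at (0,2)
Step 2: ant0:(2,3)->S->(3,3) | ant1:(0,2)->E->(0,3)
  grid max=2 at (3,3)
Step 3: ant0:(3,3)->N->(2,3) | ant1:(0,3)->S->(1,3)
  grid max=1 at (1,3)

(2,3) (1,3)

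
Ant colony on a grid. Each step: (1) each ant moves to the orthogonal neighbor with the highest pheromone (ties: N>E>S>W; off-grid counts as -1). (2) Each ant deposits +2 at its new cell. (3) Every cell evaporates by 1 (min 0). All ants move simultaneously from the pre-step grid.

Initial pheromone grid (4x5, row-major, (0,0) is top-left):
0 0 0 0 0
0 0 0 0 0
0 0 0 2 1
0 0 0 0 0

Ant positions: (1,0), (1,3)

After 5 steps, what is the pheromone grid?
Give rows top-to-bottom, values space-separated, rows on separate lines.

After step 1: ants at (0,0),(2,3)
  1 0 0 0 0
  0 0 0 0 0
  0 0 0 3 0
  0 0 0 0 0
After step 2: ants at (0,1),(1,3)
  0 1 0 0 0
  0 0 0 1 0
  0 0 0 2 0
  0 0 0 0 0
After step 3: ants at (0,2),(2,3)
  0 0 1 0 0
  0 0 0 0 0
  0 0 0 3 0
  0 0 0 0 0
After step 4: ants at (0,3),(1,3)
  0 0 0 1 0
  0 0 0 1 0
  0 0 0 2 0
  0 0 0 0 0
After step 5: ants at (1,3),(2,3)
  0 0 0 0 0
  0 0 0 2 0
  0 0 0 3 0
  0 0 0 0 0

0 0 0 0 0
0 0 0 2 0
0 0 0 3 0
0 0 0 0 0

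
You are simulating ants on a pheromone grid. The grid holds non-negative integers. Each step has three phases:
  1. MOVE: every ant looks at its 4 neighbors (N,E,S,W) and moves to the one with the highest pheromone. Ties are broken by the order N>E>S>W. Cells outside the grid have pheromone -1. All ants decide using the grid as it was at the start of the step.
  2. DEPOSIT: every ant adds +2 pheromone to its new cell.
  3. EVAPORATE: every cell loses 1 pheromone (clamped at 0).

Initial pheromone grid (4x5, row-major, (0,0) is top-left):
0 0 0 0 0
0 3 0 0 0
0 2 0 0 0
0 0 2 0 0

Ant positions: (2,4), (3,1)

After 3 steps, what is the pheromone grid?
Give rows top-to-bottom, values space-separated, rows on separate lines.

After step 1: ants at (1,4),(2,1)
  0 0 0 0 0
  0 2 0 0 1
  0 3 0 0 0
  0 0 1 0 0
After step 2: ants at (0,4),(1,1)
  0 0 0 0 1
  0 3 0 0 0
  0 2 0 0 0
  0 0 0 0 0
After step 3: ants at (1,4),(2,1)
  0 0 0 0 0
  0 2 0 0 1
  0 3 0 0 0
  0 0 0 0 0

0 0 0 0 0
0 2 0 0 1
0 3 0 0 0
0 0 0 0 0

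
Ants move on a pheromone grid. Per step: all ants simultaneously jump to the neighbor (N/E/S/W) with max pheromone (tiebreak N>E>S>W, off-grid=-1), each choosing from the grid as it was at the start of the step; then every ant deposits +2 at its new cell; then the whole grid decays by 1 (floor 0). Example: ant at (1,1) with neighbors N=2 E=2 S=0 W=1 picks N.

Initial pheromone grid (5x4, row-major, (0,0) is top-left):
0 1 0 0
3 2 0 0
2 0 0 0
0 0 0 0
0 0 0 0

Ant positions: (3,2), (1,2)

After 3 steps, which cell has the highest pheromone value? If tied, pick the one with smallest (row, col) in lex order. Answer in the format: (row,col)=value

Answer: (1,1)=5

Derivation:
Step 1: ant0:(3,2)->N->(2,2) | ant1:(1,2)->W->(1,1)
  grid max=3 at (1,1)
Step 2: ant0:(2,2)->N->(1,2) | ant1:(1,1)->W->(1,0)
  grid max=3 at (1,0)
Step 3: ant0:(1,2)->W->(1,1) | ant1:(1,0)->E->(1,1)
  grid max=5 at (1,1)
Final grid:
  0 0 0 0
  2 5 0 0
  0 0 0 0
  0 0 0 0
  0 0 0 0
Max pheromone 5 at (1,1)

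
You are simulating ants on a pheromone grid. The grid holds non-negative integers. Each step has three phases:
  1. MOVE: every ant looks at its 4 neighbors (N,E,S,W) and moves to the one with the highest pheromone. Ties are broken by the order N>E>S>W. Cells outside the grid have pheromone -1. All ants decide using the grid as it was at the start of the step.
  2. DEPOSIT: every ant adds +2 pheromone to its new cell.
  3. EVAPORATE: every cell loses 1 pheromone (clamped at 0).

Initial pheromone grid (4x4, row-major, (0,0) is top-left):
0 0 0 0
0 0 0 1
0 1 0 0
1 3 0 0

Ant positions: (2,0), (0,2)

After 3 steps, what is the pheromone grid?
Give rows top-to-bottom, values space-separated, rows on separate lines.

After step 1: ants at (2,1),(0,3)
  0 0 0 1
  0 0 0 0
  0 2 0 0
  0 2 0 0
After step 2: ants at (3,1),(1,3)
  0 0 0 0
  0 0 0 1
  0 1 0 0
  0 3 0 0
After step 3: ants at (2,1),(0,3)
  0 0 0 1
  0 0 0 0
  0 2 0 0
  0 2 0 0

0 0 0 1
0 0 0 0
0 2 0 0
0 2 0 0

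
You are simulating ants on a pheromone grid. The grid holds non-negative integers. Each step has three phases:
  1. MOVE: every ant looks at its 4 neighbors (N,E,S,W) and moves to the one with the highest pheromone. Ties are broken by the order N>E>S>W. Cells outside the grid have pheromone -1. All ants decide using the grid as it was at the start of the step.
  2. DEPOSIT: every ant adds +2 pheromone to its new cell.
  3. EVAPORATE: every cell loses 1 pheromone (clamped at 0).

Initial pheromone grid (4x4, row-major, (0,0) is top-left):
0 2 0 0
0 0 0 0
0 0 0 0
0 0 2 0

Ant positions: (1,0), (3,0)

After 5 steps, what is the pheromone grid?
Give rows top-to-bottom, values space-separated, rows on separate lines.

After step 1: ants at (0,0),(2,0)
  1 1 0 0
  0 0 0 0
  1 0 0 0
  0 0 1 0
After step 2: ants at (0,1),(1,0)
  0 2 0 0
  1 0 0 0
  0 0 0 0
  0 0 0 0
After step 3: ants at (0,2),(0,0)
  1 1 1 0
  0 0 0 0
  0 0 0 0
  0 0 0 0
After step 4: ants at (0,1),(0,1)
  0 4 0 0
  0 0 0 0
  0 0 0 0
  0 0 0 0
After step 5: ants at (0,2),(0,2)
  0 3 3 0
  0 0 0 0
  0 0 0 0
  0 0 0 0

0 3 3 0
0 0 0 0
0 0 0 0
0 0 0 0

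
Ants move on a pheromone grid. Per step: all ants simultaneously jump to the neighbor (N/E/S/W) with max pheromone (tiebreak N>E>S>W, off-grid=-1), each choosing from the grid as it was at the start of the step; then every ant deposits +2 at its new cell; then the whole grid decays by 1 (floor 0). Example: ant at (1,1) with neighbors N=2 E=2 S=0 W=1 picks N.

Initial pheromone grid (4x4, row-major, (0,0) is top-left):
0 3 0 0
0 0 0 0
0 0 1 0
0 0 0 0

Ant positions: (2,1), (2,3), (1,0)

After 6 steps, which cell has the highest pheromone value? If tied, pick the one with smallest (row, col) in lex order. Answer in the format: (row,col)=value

Answer: (1,2)=11

Derivation:
Step 1: ant0:(2,1)->E->(2,2) | ant1:(2,3)->W->(2,2) | ant2:(1,0)->N->(0,0)
  grid max=4 at (2,2)
Step 2: ant0:(2,2)->N->(1,2) | ant1:(2,2)->N->(1,2) | ant2:(0,0)->E->(0,1)
  grid max=3 at (0,1)
Step 3: ant0:(1,2)->S->(2,2) | ant1:(1,2)->S->(2,2) | ant2:(0,1)->E->(0,2)
  grid max=6 at (2,2)
Step 4: ant0:(2,2)->N->(1,2) | ant1:(2,2)->N->(1,2) | ant2:(0,2)->S->(1,2)
  grid max=7 at (1,2)
Step 5: ant0:(1,2)->S->(2,2) | ant1:(1,2)->S->(2,2) | ant2:(1,2)->S->(2,2)
  grid max=10 at (2,2)
Step 6: ant0:(2,2)->N->(1,2) | ant1:(2,2)->N->(1,2) | ant2:(2,2)->N->(1,2)
  grid max=11 at (1,2)
Final grid:
  0 0 0 0
  0 0 11 0
  0 0 9 0
  0 0 0 0
Max pheromone 11 at (1,2)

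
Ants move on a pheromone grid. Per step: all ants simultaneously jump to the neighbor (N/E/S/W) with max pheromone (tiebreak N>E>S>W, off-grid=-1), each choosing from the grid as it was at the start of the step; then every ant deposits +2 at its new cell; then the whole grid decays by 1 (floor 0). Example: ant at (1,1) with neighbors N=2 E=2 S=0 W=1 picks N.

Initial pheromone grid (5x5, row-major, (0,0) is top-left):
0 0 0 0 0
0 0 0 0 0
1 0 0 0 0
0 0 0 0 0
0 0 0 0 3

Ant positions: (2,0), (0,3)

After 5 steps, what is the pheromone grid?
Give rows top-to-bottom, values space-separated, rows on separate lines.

After step 1: ants at (1,0),(0,4)
  0 0 0 0 1
  1 0 0 0 0
  0 0 0 0 0
  0 0 0 0 0
  0 0 0 0 2
After step 2: ants at (0,0),(1,4)
  1 0 0 0 0
  0 0 0 0 1
  0 0 0 0 0
  0 0 0 0 0
  0 0 0 0 1
After step 3: ants at (0,1),(0,4)
  0 1 0 0 1
  0 0 0 0 0
  0 0 0 0 0
  0 0 0 0 0
  0 0 0 0 0
After step 4: ants at (0,2),(1,4)
  0 0 1 0 0
  0 0 0 0 1
  0 0 0 0 0
  0 0 0 0 0
  0 0 0 0 0
After step 5: ants at (0,3),(0,4)
  0 0 0 1 1
  0 0 0 0 0
  0 0 0 0 0
  0 0 0 0 0
  0 0 0 0 0

0 0 0 1 1
0 0 0 0 0
0 0 0 0 0
0 0 0 0 0
0 0 0 0 0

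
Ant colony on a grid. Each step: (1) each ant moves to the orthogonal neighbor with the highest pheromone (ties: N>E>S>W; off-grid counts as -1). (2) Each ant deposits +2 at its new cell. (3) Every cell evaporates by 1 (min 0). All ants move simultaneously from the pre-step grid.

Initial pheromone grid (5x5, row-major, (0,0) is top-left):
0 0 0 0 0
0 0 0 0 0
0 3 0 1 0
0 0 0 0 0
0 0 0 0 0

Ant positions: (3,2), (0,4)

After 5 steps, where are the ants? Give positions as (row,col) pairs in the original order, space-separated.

Step 1: ant0:(3,2)->N->(2,2) | ant1:(0,4)->S->(1,4)
  grid max=2 at (2,1)
Step 2: ant0:(2,2)->W->(2,1) | ant1:(1,4)->N->(0,4)
  grid max=3 at (2,1)
Step 3: ant0:(2,1)->N->(1,1) | ant1:(0,4)->S->(1,4)
  grid max=2 at (2,1)
Step 4: ant0:(1,1)->S->(2,1) | ant1:(1,4)->N->(0,4)
  grid max=3 at (2,1)
Step 5: ant0:(2,1)->N->(1,1) | ant1:(0,4)->S->(1,4)
  grid max=2 at (2,1)

(1,1) (1,4)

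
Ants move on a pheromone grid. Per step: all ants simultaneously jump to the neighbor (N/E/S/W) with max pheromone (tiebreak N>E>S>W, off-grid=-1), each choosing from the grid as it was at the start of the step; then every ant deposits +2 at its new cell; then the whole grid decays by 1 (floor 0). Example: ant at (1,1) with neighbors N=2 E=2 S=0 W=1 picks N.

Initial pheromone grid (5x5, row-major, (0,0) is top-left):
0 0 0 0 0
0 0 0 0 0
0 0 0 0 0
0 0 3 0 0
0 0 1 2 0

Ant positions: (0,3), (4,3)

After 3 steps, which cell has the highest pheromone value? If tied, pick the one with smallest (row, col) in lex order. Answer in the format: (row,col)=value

Step 1: ant0:(0,3)->E->(0,4) | ant1:(4,3)->W->(4,2)
  grid max=2 at (3,2)
Step 2: ant0:(0,4)->S->(1,4) | ant1:(4,2)->N->(3,2)
  grid max=3 at (3,2)
Step 3: ant0:(1,4)->N->(0,4) | ant1:(3,2)->S->(4,2)
  grid max=2 at (3,2)
Final grid:
  0 0 0 0 1
  0 0 0 0 0
  0 0 0 0 0
  0 0 2 0 0
  0 0 2 0 0
Max pheromone 2 at (3,2)

Answer: (3,2)=2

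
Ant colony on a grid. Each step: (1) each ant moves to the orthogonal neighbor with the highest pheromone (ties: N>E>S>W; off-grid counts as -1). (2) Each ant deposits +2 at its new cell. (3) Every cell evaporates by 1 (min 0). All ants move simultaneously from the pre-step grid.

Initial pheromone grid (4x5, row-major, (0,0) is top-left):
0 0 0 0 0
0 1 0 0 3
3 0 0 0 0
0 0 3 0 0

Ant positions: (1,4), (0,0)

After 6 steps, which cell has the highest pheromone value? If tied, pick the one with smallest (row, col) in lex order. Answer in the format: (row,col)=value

Answer: (1,4)=5

Derivation:
Step 1: ant0:(1,4)->N->(0,4) | ant1:(0,0)->E->(0,1)
  grid max=2 at (1,4)
Step 2: ant0:(0,4)->S->(1,4) | ant1:(0,1)->E->(0,2)
  grid max=3 at (1,4)
Step 3: ant0:(1,4)->N->(0,4) | ant1:(0,2)->E->(0,3)
  grid max=2 at (1,4)
Step 4: ant0:(0,4)->S->(1,4) | ant1:(0,3)->E->(0,4)
  grid max=3 at (1,4)
Step 5: ant0:(1,4)->N->(0,4) | ant1:(0,4)->S->(1,4)
  grid max=4 at (1,4)
Step 6: ant0:(0,4)->S->(1,4) | ant1:(1,4)->N->(0,4)
  grid max=5 at (1,4)
Final grid:
  0 0 0 0 4
  0 0 0 0 5
  0 0 0 0 0
  0 0 0 0 0
Max pheromone 5 at (1,4)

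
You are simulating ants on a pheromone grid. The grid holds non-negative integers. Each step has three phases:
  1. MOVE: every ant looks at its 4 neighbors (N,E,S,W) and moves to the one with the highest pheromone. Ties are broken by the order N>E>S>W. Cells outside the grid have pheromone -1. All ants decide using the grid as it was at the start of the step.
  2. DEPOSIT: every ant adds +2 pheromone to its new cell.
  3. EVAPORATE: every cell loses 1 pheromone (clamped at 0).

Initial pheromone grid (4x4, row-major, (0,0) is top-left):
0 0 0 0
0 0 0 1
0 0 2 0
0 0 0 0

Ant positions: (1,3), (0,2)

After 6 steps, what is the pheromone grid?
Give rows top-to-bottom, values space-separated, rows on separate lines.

After step 1: ants at (0,3),(0,3)
  0 0 0 3
  0 0 0 0
  0 0 1 0
  0 0 0 0
After step 2: ants at (1,3),(1,3)
  0 0 0 2
  0 0 0 3
  0 0 0 0
  0 0 0 0
After step 3: ants at (0,3),(0,3)
  0 0 0 5
  0 0 0 2
  0 0 0 0
  0 0 0 0
After step 4: ants at (1,3),(1,3)
  0 0 0 4
  0 0 0 5
  0 0 0 0
  0 0 0 0
After step 5: ants at (0,3),(0,3)
  0 0 0 7
  0 0 0 4
  0 0 0 0
  0 0 0 0
After step 6: ants at (1,3),(1,3)
  0 0 0 6
  0 0 0 7
  0 0 0 0
  0 0 0 0

0 0 0 6
0 0 0 7
0 0 0 0
0 0 0 0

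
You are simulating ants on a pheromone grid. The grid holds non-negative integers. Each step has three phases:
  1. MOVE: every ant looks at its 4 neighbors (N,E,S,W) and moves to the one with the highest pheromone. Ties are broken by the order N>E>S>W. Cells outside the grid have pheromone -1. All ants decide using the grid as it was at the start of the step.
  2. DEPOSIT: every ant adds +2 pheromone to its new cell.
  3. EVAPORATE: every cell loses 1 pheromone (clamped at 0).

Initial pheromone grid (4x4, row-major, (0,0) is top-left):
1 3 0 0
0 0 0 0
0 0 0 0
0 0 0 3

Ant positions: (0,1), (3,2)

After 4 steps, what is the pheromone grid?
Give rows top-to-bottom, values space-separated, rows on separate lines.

After step 1: ants at (0,0),(3,3)
  2 2 0 0
  0 0 0 0
  0 0 0 0
  0 0 0 4
After step 2: ants at (0,1),(2,3)
  1 3 0 0
  0 0 0 0
  0 0 0 1
  0 0 0 3
After step 3: ants at (0,0),(3,3)
  2 2 0 0
  0 0 0 0
  0 0 0 0
  0 0 0 4
After step 4: ants at (0,1),(2,3)
  1 3 0 0
  0 0 0 0
  0 0 0 1
  0 0 0 3

1 3 0 0
0 0 0 0
0 0 0 1
0 0 0 3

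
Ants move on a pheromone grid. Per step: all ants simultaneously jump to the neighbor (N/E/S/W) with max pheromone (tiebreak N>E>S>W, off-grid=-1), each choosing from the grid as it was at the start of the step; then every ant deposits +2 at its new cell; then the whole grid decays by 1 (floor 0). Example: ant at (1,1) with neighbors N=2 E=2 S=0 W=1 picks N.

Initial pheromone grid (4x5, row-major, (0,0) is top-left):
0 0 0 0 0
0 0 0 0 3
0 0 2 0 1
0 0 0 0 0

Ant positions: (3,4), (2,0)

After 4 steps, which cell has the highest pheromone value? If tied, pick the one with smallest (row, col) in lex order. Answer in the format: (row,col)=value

Step 1: ant0:(3,4)->N->(2,4) | ant1:(2,0)->N->(1,0)
  grid max=2 at (1,4)
Step 2: ant0:(2,4)->N->(1,4) | ant1:(1,0)->N->(0,0)
  grid max=3 at (1,4)
Step 3: ant0:(1,4)->S->(2,4) | ant1:(0,0)->E->(0,1)
  grid max=2 at (1,4)
Step 4: ant0:(2,4)->N->(1,4) | ant1:(0,1)->E->(0,2)
  grid max=3 at (1,4)
Final grid:
  0 0 1 0 0
  0 0 0 0 3
  0 0 0 0 1
  0 0 0 0 0
Max pheromone 3 at (1,4)

Answer: (1,4)=3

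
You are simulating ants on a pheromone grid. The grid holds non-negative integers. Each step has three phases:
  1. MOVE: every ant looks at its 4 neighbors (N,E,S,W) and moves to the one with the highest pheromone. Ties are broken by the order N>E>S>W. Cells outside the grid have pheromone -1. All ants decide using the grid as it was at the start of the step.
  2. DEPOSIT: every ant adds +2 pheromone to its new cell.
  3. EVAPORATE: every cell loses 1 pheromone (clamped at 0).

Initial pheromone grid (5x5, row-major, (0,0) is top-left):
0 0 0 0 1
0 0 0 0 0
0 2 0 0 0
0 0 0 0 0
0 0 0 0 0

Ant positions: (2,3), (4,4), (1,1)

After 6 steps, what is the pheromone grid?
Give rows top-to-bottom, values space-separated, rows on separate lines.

After step 1: ants at (1,3),(3,4),(2,1)
  0 0 0 0 0
  0 0 0 1 0
  0 3 0 0 0
  0 0 0 0 1
  0 0 0 0 0
After step 2: ants at (0,3),(2,4),(1,1)
  0 0 0 1 0
  0 1 0 0 0
  0 2 0 0 1
  0 0 0 0 0
  0 0 0 0 0
After step 3: ants at (0,4),(1,4),(2,1)
  0 0 0 0 1
  0 0 0 0 1
  0 3 0 0 0
  0 0 0 0 0
  0 0 0 0 0
After step 4: ants at (1,4),(0,4),(1,1)
  0 0 0 0 2
  0 1 0 0 2
  0 2 0 0 0
  0 0 0 0 0
  0 0 0 0 0
After step 5: ants at (0,4),(1,4),(2,1)
  0 0 0 0 3
  0 0 0 0 3
  0 3 0 0 0
  0 0 0 0 0
  0 0 0 0 0
After step 6: ants at (1,4),(0,4),(1,1)
  0 0 0 0 4
  0 1 0 0 4
  0 2 0 0 0
  0 0 0 0 0
  0 0 0 0 0

0 0 0 0 4
0 1 0 0 4
0 2 0 0 0
0 0 0 0 0
0 0 0 0 0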